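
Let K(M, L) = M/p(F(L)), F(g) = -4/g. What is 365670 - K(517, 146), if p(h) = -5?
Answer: 1828867/5 ≈ 3.6577e+5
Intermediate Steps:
K(M, L) = -M/5 (K(M, L) = M/(-5) = M*(-⅕) = -M/5)
365670 - K(517, 146) = 365670 - (-1)*517/5 = 365670 - 1*(-517/5) = 365670 + 517/5 = 1828867/5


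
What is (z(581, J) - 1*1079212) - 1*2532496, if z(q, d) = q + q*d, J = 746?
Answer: -3177701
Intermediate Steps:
z(q, d) = q + d*q
(z(581, J) - 1*1079212) - 1*2532496 = (581*(1 + 746) - 1*1079212) - 1*2532496 = (581*747 - 1079212) - 2532496 = (434007 - 1079212) - 2532496 = -645205 - 2532496 = -3177701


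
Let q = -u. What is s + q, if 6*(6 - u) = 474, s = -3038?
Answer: -2965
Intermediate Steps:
u = -73 (u = 6 - ⅙*474 = 6 - 79 = -73)
q = 73 (q = -1*(-73) = 73)
s + q = -3038 + 73 = -2965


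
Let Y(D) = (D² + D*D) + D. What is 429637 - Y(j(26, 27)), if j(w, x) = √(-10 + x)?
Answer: 429603 - √17 ≈ 4.2960e+5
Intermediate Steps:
Y(D) = D + 2*D² (Y(D) = (D² + D²) + D = 2*D² + D = D + 2*D²)
429637 - Y(j(26, 27)) = 429637 - √(-10 + 27)*(1 + 2*√(-10 + 27)) = 429637 - √17*(1 + 2*√17)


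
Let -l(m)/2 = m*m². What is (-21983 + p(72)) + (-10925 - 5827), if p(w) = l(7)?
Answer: -39421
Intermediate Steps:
l(m) = -2*m³ (l(m) = -2*m*m² = -2*m³)
p(w) = -686 (p(w) = -2*7³ = -2*343 = -686)
(-21983 + p(72)) + (-10925 - 5827) = (-21983 - 686) + (-10925 - 5827) = -22669 - 16752 = -39421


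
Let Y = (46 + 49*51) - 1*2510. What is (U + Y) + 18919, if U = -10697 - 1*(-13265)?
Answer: 21522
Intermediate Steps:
U = 2568 (U = -10697 + 13265 = 2568)
Y = 35 (Y = (46 + 2499) - 2510 = 2545 - 2510 = 35)
(U + Y) + 18919 = (2568 + 35) + 18919 = 2603 + 18919 = 21522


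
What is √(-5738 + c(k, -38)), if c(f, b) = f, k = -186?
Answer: 2*I*√1481 ≈ 76.968*I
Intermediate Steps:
√(-5738 + c(k, -38)) = √(-5738 - 186) = √(-5924) = 2*I*√1481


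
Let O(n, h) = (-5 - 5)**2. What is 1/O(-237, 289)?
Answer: 1/100 ≈ 0.010000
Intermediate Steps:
O(n, h) = 100 (O(n, h) = (-10)**2 = 100)
1/O(-237, 289) = 1/100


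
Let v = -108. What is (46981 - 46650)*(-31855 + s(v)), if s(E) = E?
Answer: -10579753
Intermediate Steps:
(46981 - 46650)*(-31855 + s(v)) = (46981 - 46650)*(-31855 - 108) = 331*(-31963) = -10579753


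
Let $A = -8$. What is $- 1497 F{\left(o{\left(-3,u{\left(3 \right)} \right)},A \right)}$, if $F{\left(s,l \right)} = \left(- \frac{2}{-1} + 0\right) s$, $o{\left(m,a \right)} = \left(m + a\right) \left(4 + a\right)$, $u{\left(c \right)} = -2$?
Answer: $29940$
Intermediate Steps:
$o{\left(m,a \right)} = \left(4 + a\right) \left(a + m\right)$ ($o{\left(m,a \right)} = \left(a + m\right) \left(4 + a\right) = \left(4 + a\right) \left(a + m\right)$)
$F{\left(s,l \right)} = 2 s$ ($F{\left(s,l \right)} = \left(\left(-2\right) \left(-1\right) + 0\right) s = \left(2 + 0\right) s = 2 s$)
$- 1497 F{\left(o{\left(-3,u{\left(3 \right)} \right)},A \right)} = - 1497 \cdot 2 \left(\left(-2\right)^{2} + 4 \left(-2\right) + 4 \left(-3\right) - -6\right) = - 1497 \cdot 2 \left(4 - 8 - 12 + 6\right) = - 1497 \cdot 2 \left(-10\right) = \left(-1497\right) \left(-20\right) = 29940$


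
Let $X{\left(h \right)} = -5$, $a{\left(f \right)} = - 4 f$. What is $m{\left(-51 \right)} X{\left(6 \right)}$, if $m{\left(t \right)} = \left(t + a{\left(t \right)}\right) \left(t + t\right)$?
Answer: $78030$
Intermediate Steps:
$m{\left(t \right)} = - 6 t^{2}$ ($m{\left(t \right)} = \left(t - 4 t\right) \left(t + t\right) = - 3 t 2 t = - 6 t^{2}$)
$m{\left(-51 \right)} X{\left(6 \right)} = - 6 \left(-51\right)^{2} \left(-5\right) = \left(-6\right) 2601 \left(-5\right) = \left(-15606\right) \left(-5\right) = 78030$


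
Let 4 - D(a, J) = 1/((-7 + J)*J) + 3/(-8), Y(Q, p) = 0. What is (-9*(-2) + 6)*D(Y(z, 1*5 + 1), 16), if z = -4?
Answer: 629/6 ≈ 104.83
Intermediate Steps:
D(a, J) = 35/8 - 1/(J*(-7 + J)) (D(a, J) = 4 - (1/((-7 + J)*J) + 3/(-8)) = 4 - (1/(J*(-7 + J)) + 3*(-⅛)) = 4 - (1/(J*(-7 + J)) - 3/8) = 4 - (-3/8 + 1/(J*(-7 + J))) = 4 + (3/8 - 1/(J*(-7 + J))) = 35/8 - 1/(J*(-7 + J)))
(-9*(-2) + 6)*D(Y(z, 1*5 + 1), 16) = (-9*(-2) + 6)*((⅛)*(-8 - 245*16 + 35*16²)/(16*(-7 + 16))) = (18 + 6)*((⅛)*(1/16)*(-8 - 3920 + 35*256)/9) = 24*((⅛)*(1/16)*(⅑)*(-8 - 3920 + 8960)) = 24*((⅛)*(1/16)*(⅑)*5032) = 24*(629/144) = 629/6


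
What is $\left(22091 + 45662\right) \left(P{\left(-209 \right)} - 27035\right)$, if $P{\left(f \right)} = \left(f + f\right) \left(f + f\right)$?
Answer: $10006372817$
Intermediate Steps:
$P{\left(f \right)} = 4 f^{2}$ ($P{\left(f \right)} = 2 f 2 f = 4 f^{2}$)
$\left(22091 + 45662\right) \left(P{\left(-209 \right)} - 27035\right) = \left(22091 + 45662\right) \left(4 \left(-209\right)^{2} - 27035\right) = 67753 \left(4 \cdot 43681 - 27035\right) = 67753 \left(174724 - 27035\right) = 67753 \cdot 147689 = 10006372817$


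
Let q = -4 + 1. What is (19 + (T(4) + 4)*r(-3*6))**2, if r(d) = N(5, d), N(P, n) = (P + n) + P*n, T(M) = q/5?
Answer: 2742336/25 ≈ 1.0969e+5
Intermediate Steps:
q = -3
T(M) = -3/5
N(P, n) = P + n + P*n
r(d) = 5 + 6*d (r(d) = 5 + d + 5*d = 5 + 6*d)
(19 + (T(4) + 4)*r(-3*6))**2 = (19 + (-3/5 + 4)*(5 + 6*(-3*6)))**2 = (19 + 17*(5 + 6*(-18))/5)**2 = (19 + 17*(5 - 108)/5)**2 = (19 + (17/5)*(-103))**2 = (19 - 1751/5)**2 = (-1656/5)**2 = 2742336/25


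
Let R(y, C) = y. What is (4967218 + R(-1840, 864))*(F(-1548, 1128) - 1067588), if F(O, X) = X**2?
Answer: 1016889552888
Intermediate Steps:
(4967218 + R(-1840, 864))*(F(-1548, 1128) - 1067588) = (4967218 - 1840)*(1128**2 - 1067588) = 4965378*(1272384 - 1067588) = 4965378*204796 = 1016889552888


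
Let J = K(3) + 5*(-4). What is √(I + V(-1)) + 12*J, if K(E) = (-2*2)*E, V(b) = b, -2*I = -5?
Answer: -384 + √6/2 ≈ -382.78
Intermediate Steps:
I = 5/2 (I = -½*(-5) = 5/2 ≈ 2.5000)
K(E) = -4*E
J = -32 (J = -4*3 + 5*(-4) = -12 - 20 = -32)
√(I + V(-1)) + 12*J = √(5/2 - 1) + 12*(-32) = √(3/2) - 384 = √6/2 - 384 = -384 + √6/2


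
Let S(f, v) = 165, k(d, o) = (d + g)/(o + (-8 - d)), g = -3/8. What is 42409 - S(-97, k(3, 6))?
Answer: 42244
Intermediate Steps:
g = -3/8 (g = -3*⅛ = -3/8 ≈ -0.37500)
k(d, o) = (-3/8 + d)/(-8 + o - d) (k(d, o) = (d - 3/8)/(o + (-8 - d)) = (-3/8 + d)/(-8 + o - d))
42409 - S(-97, k(3, 6)) = 42409 - 1*165 = 42409 - 165 = 42244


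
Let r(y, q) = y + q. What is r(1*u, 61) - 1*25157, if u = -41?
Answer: -25137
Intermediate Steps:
r(y, q) = q + y
r(1*u, 61) - 1*25157 = (61 + 1*(-41)) - 1*25157 = (61 - 41) - 25157 = 20 - 25157 = -25137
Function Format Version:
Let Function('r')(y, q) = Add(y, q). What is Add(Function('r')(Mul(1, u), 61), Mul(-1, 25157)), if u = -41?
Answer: -25137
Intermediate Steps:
Function('r')(y, q) = Add(q, y)
Add(Function('r')(Mul(1, u), 61), Mul(-1, 25157)) = Add(Add(61, Mul(1, -41)), Mul(-1, 25157)) = Add(Add(61, -41), -25157) = Add(20, -25157) = -25137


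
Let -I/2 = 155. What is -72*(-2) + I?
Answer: -166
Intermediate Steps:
I = -310 (I = -2*155 = -310)
-72*(-2) + I = -72*(-2) - 310 = 144 - 310 = -166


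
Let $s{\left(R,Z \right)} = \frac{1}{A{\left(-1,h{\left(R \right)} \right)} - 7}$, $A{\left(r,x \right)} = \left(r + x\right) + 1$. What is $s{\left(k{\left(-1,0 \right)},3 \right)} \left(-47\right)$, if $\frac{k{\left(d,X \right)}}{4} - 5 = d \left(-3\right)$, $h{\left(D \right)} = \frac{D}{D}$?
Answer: $\frac{47}{6} \approx 7.8333$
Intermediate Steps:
$h{\left(D \right)} = 1$
$k{\left(d,X \right)} = 20 - 12 d$ ($k{\left(d,X \right)} = 20 + 4 d \left(-3\right) = 20 + 4 \left(- 3 d\right) = 20 - 12 d$)
$A{\left(r,x \right)} = 1 + r + x$
$s{\left(R,Z \right)} = - \frac{1}{6}$ ($s{\left(R,Z \right)} = \frac{1}{\left(1 - 1 + 1\right) - 7} = \frac{1}{1 - 7} = \frac{1}{-6} = - \frac{1}{6}$)
$s{\left(k{\left(-1,0 \right)},3 \right)} \left(-47\right) = \left(- \frac{1}{6}\right) \left(-47\right) = \frac{47}{6}$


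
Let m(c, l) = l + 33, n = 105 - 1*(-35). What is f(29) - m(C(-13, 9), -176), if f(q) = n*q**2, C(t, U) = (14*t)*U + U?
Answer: 117883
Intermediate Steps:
C(t, U) = U + 14*U*t (C(t, U) = 14*U*t + U = U + 14*U*t)
n = 140 (n = 105 + 35 = 140)
f(q) = 140*q**2
m(c, l) = 33 + l
f(29) - m(C(-13, 9), -176) = 140*29**2 - (33 - 176) = 140*841 - 1*(-143) = 117740 + 143 = 117883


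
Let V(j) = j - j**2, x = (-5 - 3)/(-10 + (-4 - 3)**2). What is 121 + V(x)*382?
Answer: 40409/1521 ≈ 26.567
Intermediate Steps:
x = -8/39 (x = -8/(-10 + (-7)**2) = -8/(-10 + 49) = -8/39 ≈ -0.20513)
121 + V(x)*382 = 121 - 8*(1 - 1*(-8/39))/39*382 = 121 - 8*(1 + 8/39)/39*382 = 121 - 8/39*47/39*382 = 121 - 376/1521*382 = 121 - 143632/1521 = 40409/1521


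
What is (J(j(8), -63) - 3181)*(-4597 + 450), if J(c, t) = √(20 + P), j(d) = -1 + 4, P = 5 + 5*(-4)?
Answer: 13191607 - 4147*√5 ≈ 1.3182e+7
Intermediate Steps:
P = -15 (P = 5 - 20 = -15)
j(d) = 3
J(c, t) = √5 (J(c, t) = √(20 - 15) = √5)
(J(j(8), -63) - 3181)*(-4597 + 450) = (√5 - 3181)*(-4597 + 450) = (-3181 + √5)*(-4147) = 13191607 - 4147*√5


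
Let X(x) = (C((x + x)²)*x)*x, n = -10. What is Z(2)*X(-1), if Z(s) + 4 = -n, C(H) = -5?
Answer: -30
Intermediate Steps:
X(x) = -5*x² (X(x) = (-5*x)*x = -5*x²)
Z(s) = 6 (Z(s) = -4 - 1*(-10) = -4 + 10 = 6)
Z(2)*X(-1) = 6*(-5*(-1)²) = 6*(-5*1) = 6*(-5) = -30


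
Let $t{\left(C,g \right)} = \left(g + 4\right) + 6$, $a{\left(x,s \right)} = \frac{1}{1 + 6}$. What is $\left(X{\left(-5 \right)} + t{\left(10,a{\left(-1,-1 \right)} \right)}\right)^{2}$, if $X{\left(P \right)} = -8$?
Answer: $\frac{225}{49} \approx 4.5918$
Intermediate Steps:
$a{\left(x,s \right)} = \frac{1}{7}$
$t{\left(C,g \right)} = 10 + g$ ($t{\left(C,g \right)} = \left(4 + g\right) + 6 = 10 + g$)
$\left(X{\left(-5 \right)} + t{\left(10,a{\left(-1,-1 \right)} \right)}\right)^{2} = \left(-8 + \left(10 + \frac{1}{7}\right)\right)^{2} = \left(-8 + \frac{71}{7}\right)^{2} = \left(\frac{15}{7}\right)^{2} = \frac{225}{49}$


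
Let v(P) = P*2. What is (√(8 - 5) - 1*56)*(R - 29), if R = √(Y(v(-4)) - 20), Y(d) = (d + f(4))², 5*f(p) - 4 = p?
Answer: (56 - √3)*(145 - 2*√131)/5 ≈ 1325.3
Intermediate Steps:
f(p) = ⅘ + p/5
v(P) = 2*P
Y(d) = (8/5 + d)² (Y(d) = (d + (⅘ + (⅕)*4))² = (d + (⅘ + ⅘))² = (d + 8/5)² = (8/5 + d)²)
R = 2*√131/5 (R = √((8 + 5*(2*(-4)))²/25 - 20) = √((8 + 5*(-8))²/25 - 20) = √((8 - 40)²/25 - 20) = √((1/25)*(-32)² - 20) = √((1/25)*1024 - 20) = √(1024/25 - 20) = √(524/25) = 2*√131/5 ≈ 4.5782)
(√(8 - 5) - 1*56)*(R - 29) = (√(8 - 5) - 1*56)*(2*√131/5 - 29) = (√3 - 56)*(-29 + 2*√131/5) = (-56 + √3)*(-29 + 2*√131/5)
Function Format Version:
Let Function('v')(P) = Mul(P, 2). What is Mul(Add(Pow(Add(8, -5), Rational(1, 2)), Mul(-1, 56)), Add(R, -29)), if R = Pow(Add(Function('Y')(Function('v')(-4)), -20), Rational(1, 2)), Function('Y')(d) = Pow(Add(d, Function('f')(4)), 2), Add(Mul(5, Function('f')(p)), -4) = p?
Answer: Mul(Rational(1, 5), Add(56, Mul(-1, Pow(3, Rational(1, 2)))), Add(145, Mul(-2, Pow(131, Rational(1, 2))))) ≈ 1325.3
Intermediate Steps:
Function('f')(p) = Add(Rational(4, 5), Mul(Rational(1, 5), p))
Function('v')(P) = Mul(2, P)
Function('Y')(d) = Pow(Add(Rational(8, 5), d), 2) (Function('Y')(d) = Pow(Add(d, Add(Rational(4, 5), Mul(Rational(1, 5), 4))), 2) = Pow(Add(d, Add(Rational(4, 5), Rational(4, 5))), 2) = Pow(Add(d, Rational(8, 5)), 2) = Pow(Add(Rational(8, 5), d), 2))
R = Mul(Rational(2, 5), Pow(131, Rational(1, 2))) (R = Pow(Add(Mul(Rational(1, 25), Pow(Add(8, Mul(5, Mul(2, -4))), 2)), -20), Rational(1, 2)) = Pow(Add(Mul(Rational(1, 25), Pow(Add(8, Mul(5, -8)), 2)), -20), Rational(1, 2)) = Pow(Add(Mul(Rational(1, 25), Pow(Add(8, -40), 2)), -20), Rational(1, 2)) = Pow(Add(Mul(Rational(1, 25), Pow(-32, 2)), -20), Rational(1, 2)) = Pow(Add(Mul(Rational(1, 25), 1024), -20), Rational(1, 2)) = Pow(Add(Rational(1024, 25), -20), Rational(1, 2)) = Pow(Rational(524, 25), Rational(1, 2)) = Mul(Rational(2, 5), Pow(131, Rational(1, 2))) ≈ 4.5782)
Mul(Add(Pow(Add(8, -5), Rational(1, 2)), Mul(-1, 56)), Add(R, -29)) = Mul(Add(Pow(Add(8, -5), Rational(1, 2)), Mul(-1, 56)), Add(Mul(Rational(2, 5), Pow(131, Rational(1, 2))), -29)) = Mul(Add(Pow(3, Rational(1, 2)), -56), Add(-29, Mul(Rational(2, 5), Pow(131, Rational(1, 2))))) = Mul(Add(-56, Pow(3, Rational(1, 2))), Add(-29, Mul(Rational(2, 5), Pow(131, Rational(1, 2)))))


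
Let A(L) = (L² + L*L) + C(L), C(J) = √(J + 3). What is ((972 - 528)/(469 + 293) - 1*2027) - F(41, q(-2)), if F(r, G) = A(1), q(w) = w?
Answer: -257863/127 ≈ -2030.4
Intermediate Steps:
C(J) = √(3 + J)
A(L) = √(3 + L) + 2*L² (A(L) = (L² + L*L) + √(3 + L) = (L² + L²) + √(3 + L) = 2*L² + √(3 + L) = √(3 + L) + 2*L²)
F(r, G) = 4 (F(r, G) = √(3 + 1) + 2*1² = √4 + 2*1 = 2 + 2 = 4)
((972 - 528)/(469 + 293) - 1*2027) - F(41, q(-2)) = ((972 - 528)/(469 + 293) - 1*2027) - 1*4 = (444/762 - 2027) - 4 = (444*(1/762) - 2027) - 4 = (74/127 - 2027) - 4 = -257355/127 - 4 = -257863/127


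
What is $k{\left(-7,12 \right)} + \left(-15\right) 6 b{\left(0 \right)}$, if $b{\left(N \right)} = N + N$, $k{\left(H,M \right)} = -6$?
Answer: $-6$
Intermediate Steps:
$b{\left(N \right)} = 2 N$
$k{\left(-7,12 \right)} + \left(-15\right) 6 b{\left(0 \right)} = -6 + \left(-15\right) 6 \cdot 2 \cdot 0 = -6 - 0 = -6 + 0 = -6$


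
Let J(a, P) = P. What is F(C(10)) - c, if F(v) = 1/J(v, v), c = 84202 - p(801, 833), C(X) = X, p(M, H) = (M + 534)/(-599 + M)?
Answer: -42518622/505 ≈ -84195.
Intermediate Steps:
p(M, H) = (534 + M)/(-599 + M)
c = 17007469/202 (c = 84202 - (534 + 801)/(-599 + 801) = 84202 - 1335/202 = 17007469/202 ≈ 84195.)
F(v) = 1/v
F(C(10)) - c = 1/10 - 1*17007469/202 = 1/10 - 17007469/202 = -42518622/505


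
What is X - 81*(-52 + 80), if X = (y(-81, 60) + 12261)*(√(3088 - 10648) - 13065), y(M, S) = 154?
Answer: -162204243 + 74490*I*√210 ≈ -1.622e+8 + 1.0795e+6*I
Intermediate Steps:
X = -162201975 + 74490*I*√210 (X = (154 + 12261)*(√(3088 - 10648) - 13065) = 12415*(√(-7560) - 13065) = 12415*(6*I*√210 - 13065) = 12415*(-13065 + 6*I*√210) = -162201975 + 74490*I*√210 ≈ -1.622e+8 + 1.0795e+6*I)
X - 81*(-52 + 80) = (-162201975 + 74490*I*√210) - 81*(-52 + 80) = (-162201975 + 74490*I*√210) - 81*28 = (-162201975 + 74490*I*√210) - 2268 = -162204243 + 74490*I*√210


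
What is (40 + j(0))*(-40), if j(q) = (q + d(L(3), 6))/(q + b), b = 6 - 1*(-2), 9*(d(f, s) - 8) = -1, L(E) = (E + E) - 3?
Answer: -14755/9 ≈ -1639.4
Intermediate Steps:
L(E) = -3 + 2*E (L(E) = 2*E - 3 = -3 + 2*E)
d(f, s) = 71/9 (d(f, s) = 8 + (1/9)*(-1) = 8 - 1/9 = 71/9)
b = 8 (b = 6 + 2 = 8)
j(q) = (71/9 + q)/(8 + q) (j(q) = (q + 71/9)/(q + 8) = (71/9 + q)/(8 + q))
(40 + j(0))*(-40) = (40 + (71/9 + 0)/(8 + 0))*(-40) = (40 + (71/9)/8)*(-40) = (40 + (1/8)*(71/9))*(-40) = (40 + 71/72)*(-40) = (2951/72)*(-40) = -14755/9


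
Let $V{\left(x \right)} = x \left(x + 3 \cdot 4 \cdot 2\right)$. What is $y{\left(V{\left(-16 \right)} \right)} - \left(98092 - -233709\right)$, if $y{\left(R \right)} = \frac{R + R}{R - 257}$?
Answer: $- \frac{127743129}{385} \approx -3.318 \cdot 10^{5}$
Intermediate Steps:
$V{\left(x \right)} = x \left(24 + x\right)$ ($V{\left(x \right)} = x \left(x + 12 \cdot 2\right) = x \left(x + 24\right) = x \left(24 + x\right)$)
$y{\left(R \right)} = \frac{2 R}{-257 + R}$
$y{\left(V{\left(-16 \right)} \right)} - \left(98092 - -233709\right) = \frac{2 \left(- 16 \left(24 - 16\right)\right)}{-257 - 16 \left(24 - 16\right)} - \left(98092 - -233709\right) = \frac{2 \left(\left(-16\right) 8\right)}{-257 - 128} - \left(98092 + 233709\right) = 2 \left(-128\right) \frac{1}{-257 - 128} - 331801 = 2 \left(-128\right) \frac{1}{-385} - 331801 = 2 \left(-128\right) \left(- \frac{1}{385}\right) - 331801 = \frac{256}{385} - 331801 = - \frac{127743129}{385}$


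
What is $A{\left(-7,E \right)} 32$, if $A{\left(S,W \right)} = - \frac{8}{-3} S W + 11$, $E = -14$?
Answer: $\frac{26144}{3} \approx 8714.7$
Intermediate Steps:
$A{\left(S,W \right)} = 11 + \frac{8 S W}{3}$ ($A{\left(S,W \right)} = \left(-8\right) \left(- \frac{1}{3}\right) S W + 11 = \frac{8 S}{3} W + 11 = \frac{8 S W}{3} + 11 = 11 + \frac{8 S W}{3}$)
$A{\left(-7,E \right)} 32 = \left(11 + \frac{8}{3} \left(-7\right) \left(-14\right)\right) 32 = \left(11 + \frac{784}{3}\right) 32 = \frac{817}{3} \cdot 32 = \frac{26144}{3}$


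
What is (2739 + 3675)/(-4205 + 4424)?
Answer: 2138/73 ≈ 29.288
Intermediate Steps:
(2739 + 3675)/(-4205 + 4424) = 6414/219 = 6414*(1/219) = 2138/73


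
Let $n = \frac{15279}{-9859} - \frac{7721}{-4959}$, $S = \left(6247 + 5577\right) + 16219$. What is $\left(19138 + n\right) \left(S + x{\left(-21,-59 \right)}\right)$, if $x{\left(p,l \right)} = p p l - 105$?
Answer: $\frac{94502884075156}{2573199} \approx 3.6726 \cdot 10^{7}$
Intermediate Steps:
$x{\left(p,l \right)} = -105 + l p^{2}$ ($x{\left(p,l \right)} = p^{2} l - 105 = l p^{2} - 105 = -105 + l p^{2}$)
$S = 28043$ ($S = 11824 + 16219 = 28043$)
$n = \frac{352778}{48890781}$ ($n = 15279 \left(- \frac{1}{9859}\right) - - \frac{7721}{4959} = - \frac{15279}{9859} + \frac{7721}{4959} = \frac{352778}{48890781} \approx 0.0072156$)
$\left(19138 + n\right) \left(S + x{\left(-21,-59 \right)}\right) = \left(19138 + \frac{352778}{48890781}\right) \left(28043 - \left(105 + 59 \left(-21\right)^{2}\right)\right) = \frac{935672119556 \left(28043 - 26124\right)}{48890781} = \frac{935672119556}{48890781} \cdot 1919 = \frac{94502884075156}{2573199}$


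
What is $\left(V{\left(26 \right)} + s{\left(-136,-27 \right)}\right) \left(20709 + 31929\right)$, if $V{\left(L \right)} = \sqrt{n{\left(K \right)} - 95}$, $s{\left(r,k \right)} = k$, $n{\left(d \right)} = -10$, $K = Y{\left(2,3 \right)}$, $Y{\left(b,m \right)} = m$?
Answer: $-1421226 + 52638 i \sqrt{105} \approx -1.4212 \cdot 10^{6} + 5.3938 \cdot 10^{5} i$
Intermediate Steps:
$K = 3$
$V{\left(L \right)} = i \sqrt{105}$ ($V{\left(L \right)} = \sqrt{-10 - 95} = \sqrt{-105} = i \sqrt{105}$)
$\left(V{\left(26 \right)} + s{\left(-136,-27 \right)}\right) \left(20709 + 31929\right) = \left(i \sqrt{105} - 27\right) \left(20709 + 31929\right) = \left(-27 + i \sqrt{105}\right) 52638 = -1421226 + 52638 i \sqrt{105}$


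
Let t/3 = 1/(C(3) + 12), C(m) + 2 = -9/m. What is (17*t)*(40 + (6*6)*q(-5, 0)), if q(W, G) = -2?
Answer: -1632/7 ≈ -233.14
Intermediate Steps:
C(m) = -2 - 9/m
t = 3/7 (t = 3/((-2 - 9/3) + 12) = 3/((-2 - 9*⅓) + 12) = 3/((-2 - 3) + 12) = 3/(-5 + 12) = 3/7 ≈ 0.42857)
(17*t)*(40 + (6*6)*q(-5, 0)) = (17*(3/7))*(40 + (6*6)*(-2)) = 51*(40 + 36*(-2))/7 = 51*(40 - 72)/7 = (51/7)*(-32) = -1632/7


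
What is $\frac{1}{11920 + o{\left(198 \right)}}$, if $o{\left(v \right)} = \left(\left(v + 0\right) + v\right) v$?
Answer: $\frac{1}{90328} \approx 1.1071 \cdot 10^{-5}$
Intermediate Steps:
$o{\left(v \right)} = 2 v^{2}$ ($o{\left(v \right)} = \left(v + v\right) v = 2 v v = 2 v^{2}$)
$\frac{1}{11920 + o{\left(198 \right)}} = \frac{1}{11920 + 2 \cdot 198^{2}} = \frac{1}{11920 + 2 \cdot 39204} = \frac{1}{11920 + 78408} = \frac{1}{90328}$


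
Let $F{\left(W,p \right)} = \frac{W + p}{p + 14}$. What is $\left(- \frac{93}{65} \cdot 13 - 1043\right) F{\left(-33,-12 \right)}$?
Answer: $23886$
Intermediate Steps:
$F{\left(W,p \right)} = \frac{W + p}{14 + p}$
$\left(- \frac{93}{65} \cdot 13 - 1043\right) F{\left(-33,-12 \right)} = \left(- \frac{93}{65} \cdot 13 - 1043\right) \frac{-33 - 12}{14 - 12} = \left(\left(-93\right) \frac{1}{65} \cdot 13 - 1043\right) \frac{1}{2} \left(-45\right) = \left(\left(- \frac{93}{65}\right) 13 - 1043\right) \frac{1}{2} \left(-45\right) = \left(- \frac{93}{5} - 1043\right) \left(- \frac{45}{2}\right) = \left(- \frac{5308}{5}\right) \left(- \frac{45}{2}\right) = 23886$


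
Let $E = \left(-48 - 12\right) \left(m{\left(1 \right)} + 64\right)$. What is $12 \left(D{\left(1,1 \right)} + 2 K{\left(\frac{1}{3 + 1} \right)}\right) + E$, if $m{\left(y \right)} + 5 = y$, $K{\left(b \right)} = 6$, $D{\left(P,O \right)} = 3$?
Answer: $-3420$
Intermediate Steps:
$m{\left(y \right)} = -5 + y$
$E = -3600$ ($E = \left(-48 - 12\right) \left(\left(-5 + 1\right) + 64\right) = - 60 \left(-4 + 64\right) = \left(-60\right) 60 = -3600$)
$12 \left(D{\left(1,1 \right)} + 2 K{\left(\frac{1}{3 + 1} \right)}\right) + E = 12 \left(3 + 2 \cdot 6\right) - 3600 = 12 \left(3 + 12\right) - 3600 = 12 \cdot 15 - 3600 = 180 - 3600 = -3420$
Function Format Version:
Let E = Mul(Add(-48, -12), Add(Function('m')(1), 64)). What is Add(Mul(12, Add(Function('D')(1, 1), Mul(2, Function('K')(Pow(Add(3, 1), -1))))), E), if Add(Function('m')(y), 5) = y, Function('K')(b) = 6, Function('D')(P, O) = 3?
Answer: -3420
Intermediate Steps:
Function('m')(y) = Add(-5, y)
E = -3600 (E = Mul(Add(-48, -12), Add(Add(-5, 1), 64)) = Mul(-60, Add(-4, 64)) = Mul(-60, 60) = -3600)
Add(Mul(12, Add(Function('D')(1, 1), Mul(2, Function('K')(Pow(Add(3, 1), -1))))), E) = Add(Mul(12, Add(3, Mul(2, 6))), -3600) = Add(Mul(12, Add(3, 12)), -3600) = Add(Mul(12, 15), -3600) = Add(180, -3600) = -3420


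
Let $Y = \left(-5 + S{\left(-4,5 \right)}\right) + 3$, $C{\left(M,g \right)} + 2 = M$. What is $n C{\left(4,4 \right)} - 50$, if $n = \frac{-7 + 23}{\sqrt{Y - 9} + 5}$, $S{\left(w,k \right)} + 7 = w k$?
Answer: $\frac{2 \left(- 25 \sqrt{38} + 109 i\right)}{\sqrt{38} - 5 i} \approx -47.46 - 3.1311 i$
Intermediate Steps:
$S{\left(w,k \right)} = -7 + k w$ ($S{\left(w,k \right)} = -7 + w k = -7 + k w$)
$C{\left(M,g \right)} = -2 + M$
$Y = -29$ ($Y = \left(-5 + \left(-7 + 5 \left(-4\right)\right)\right) + 3 = \left(-5 - 27\right) + 3 = -32 + 3 = -29$)
$n = \frac{16}{5 + i \sqrt{38}}$ ($n = \frac{-7 + 23}{\sqrt{-29 - 9} + 5} = \frac{16}{\sqrt{-38} + 5} = \frac{16}{i \sqrt{38} + 5} = \frac{16}{5 + i \sqrt{38}} \approx 1.2698 - 1.5656 i$)
$n C{\left(4,4 \right)} - 50 = \left(\frac{80}{63} - \frac{16 i \sqrt{38}}{63}\right) \left(-2 + 4\right) - 50 = \left(\frac{80}{63} - \frac{16 i \sqrt{38}}{63}\right) 2 - 50 = \left(\frac{160}{63} - \frac{32 i \sqrt{38}}{63}\right) - 50 = - \frac{2990}{63} - \frac{32 i \sqrt{38}}{63}$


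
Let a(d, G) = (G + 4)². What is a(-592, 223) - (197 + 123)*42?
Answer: 38089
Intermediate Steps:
a(d, G) = (4 + G)²
a(-592, 223) - (197 + 123)*42 = (4 + 223)² - (197 + 123)*42 = 227² - 320*42 = 51529 - 1*13440 = 51529 - 13440 = 38089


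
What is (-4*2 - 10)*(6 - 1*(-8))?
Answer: -252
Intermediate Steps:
(-4*2 - 10)*(6 - 1*(-8)) = (-8 - 10)*(6 + 8) = -18*14 = -252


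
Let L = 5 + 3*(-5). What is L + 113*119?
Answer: 13437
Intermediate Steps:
L = -10 (L = 5 - 15 = -10)
L + 113*119 = -10 + 113*119 = -10 + 13447 = 13437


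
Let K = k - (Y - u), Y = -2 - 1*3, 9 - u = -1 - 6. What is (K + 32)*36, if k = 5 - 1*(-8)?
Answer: 2376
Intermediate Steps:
k = 13 (k = 5 + 8 = 13)
u = 16 (u = 9 - (-1 - 6) = 9 - 1*(-7) = 9 + 7 = 16)
Y = -5 (Y = -2 - 3 = -5)
K = 34 (K = 13 - (-5 - 1*16) = 13 - (-5 - 16) = 13 - 1*(-21) = 13 + 21 = 34)
(K + 32)*36 = (34 + 32)*36 = 66*36 = 2376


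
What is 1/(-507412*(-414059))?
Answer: 1/210098505308 ≈ 4.7597e-12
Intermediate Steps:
1/(-507412*(-414059)) = -1/507412*(-1/414059) = 1/210098505308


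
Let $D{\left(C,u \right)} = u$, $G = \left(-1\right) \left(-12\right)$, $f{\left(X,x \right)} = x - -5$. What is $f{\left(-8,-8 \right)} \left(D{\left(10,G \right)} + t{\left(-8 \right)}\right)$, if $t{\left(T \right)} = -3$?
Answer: $-27$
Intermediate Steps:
$f{\left(X,x \right)} = 5 + x$ ($f{\left(X,x \right)} = x + 5 = 5 + x$)
$G = 12$
$f{\left(-8,-8 \right)} \left(D{\left(10,G \right)} + t{\left(-8 \right)}\right) = \left(5 - 8\right) \left(12 - 3\right) = \left(-3\right) 9 = -27$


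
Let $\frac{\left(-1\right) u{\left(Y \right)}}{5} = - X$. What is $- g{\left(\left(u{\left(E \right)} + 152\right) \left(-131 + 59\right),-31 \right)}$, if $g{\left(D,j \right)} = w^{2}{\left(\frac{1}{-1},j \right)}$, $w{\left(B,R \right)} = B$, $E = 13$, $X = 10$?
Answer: $-1$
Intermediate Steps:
$u{\left(Y \right)} = 50$ ($u{\left(Y \right)} = - 5 \left(\left(-1\right) 10\right) = \left(-5\right) \left(-10\right) = 50$)
$g{\left(D,j \right)} = 1$ ($g{\left(D,j \right)} = \left(\frac{1}{-1}\right)^{2} = \left(-1\right)^{2} = 1$)
$- g{\left(\left(u{\left(E \right)} + 152\right) \left(-131 + 59\right),-31 \right)} = \left(-1\right) 1 = -1$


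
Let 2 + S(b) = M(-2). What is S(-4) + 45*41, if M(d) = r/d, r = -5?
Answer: 3691/2 ≈ 1845.5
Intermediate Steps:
M(d) = -5/d
S(b) = 1/2 (S(b) = -2 - 5/(-2) = -2 - 5*(-1/2) = -2 + 5/2 = 1/2)
S(-4) + 45*41 = 1/2 + 45*41 = 1/2 + 1845 = 3691/2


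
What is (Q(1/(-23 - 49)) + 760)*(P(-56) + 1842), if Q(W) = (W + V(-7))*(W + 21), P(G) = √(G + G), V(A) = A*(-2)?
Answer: 1676655019/864 + 5461417*I*√7/1296 ≈ 1.9406e+6 + 11149.0*I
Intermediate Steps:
V(A) = -2*A
P(G) = √2*√G (P(G) = √(2*G) = √2*√G)
Q(W) = (14 + W)*(21 + W) (Q(W) = (W - 2*(-7))*(W + 21) = (W + 14)*(21 + W) = (14 + W)*(21 + W))
(Q(1/(-23 - 49)) + 760)*(P(-56) + 1842) = ((294 + (1/(-23 - 49))² + 35/(-23 - 49)) + 760)*(√2*√(-56) + 1842) = ((294 + (1/(-72))² + 35/(-72)) + 760)*(√2*(2*I*√14) + 1842) = ((294 + (-1/72)² + 35*(-1/72)) + 760)*(4*I*√7 + 1842) = ((294 + 1/5184 - 35/72) + 760)*(1842 + 4*I*√7) = (1521577/5184 + 760)*(1842 + 4*I*√7) = 5461417*(1842 + 4*I*√7)/5184 = 1676655019/864 + 5461417*I*√7/1296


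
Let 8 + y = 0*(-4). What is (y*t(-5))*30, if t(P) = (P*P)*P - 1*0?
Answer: 30000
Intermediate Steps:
y = -8 (y = -8 + 0*(-4) = -8 + 0 = -8)
t(P) = P³ (t(P) = P²*P + 0 = P³ + 0 = P³)
(y*t(-5))*30 = -8*(-5)³*30 = -8*(-125)*30 = 1000*30 = 30000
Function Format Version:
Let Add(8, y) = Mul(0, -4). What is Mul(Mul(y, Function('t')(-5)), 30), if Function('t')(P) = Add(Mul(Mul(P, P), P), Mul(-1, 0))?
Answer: 30000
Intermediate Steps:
y = -8 (y = Add(-8, Mul(0, -4)) = Add(-8, 0) = -8)
Function('t')(P) = Pow(P, 3) (Function('t')(P) = Add(Mul(Pow(P, 2), P), 0) = Add(Pow(P, 3), 0) = Pow(P, 3))
Mul(Mul(y, Function('t')(-5)), 30) = Mul(Mul(-8, Pow(-5, 3)), 30) = Mul(Mul(-8, -125), 30) = Mul(1000, 30) = 30000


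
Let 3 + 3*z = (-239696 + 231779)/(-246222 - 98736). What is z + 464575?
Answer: 160258520531/344958 ≈ 4.6457e+5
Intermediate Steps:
z = -342319/344958 (z = -1 + ((-239696 + 231779)/(-246222 - 98736))/3 = -1 + (-7917/(-344958))/3 = -1 + (-7917*(-1/344958))/3 = -1 + (⅓)*(2639/114986) = -1 + 2639/344958 = -342319/344958 ≈ -0.99235)
z + 464575 = -342319/344958 + 464575 = 160258520531/344958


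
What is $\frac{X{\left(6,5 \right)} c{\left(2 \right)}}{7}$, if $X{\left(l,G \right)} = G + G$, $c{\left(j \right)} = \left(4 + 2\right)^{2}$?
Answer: $\frac{360}{7} \approx 51.429$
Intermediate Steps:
$c{\left(j \right)} = 36$ ($c{\left(j \right)} = 6^{2} = 36$)
$X{\left(l,G \right)} = 2 G$
$\frac{X{\left(6,5 \right)} c{\left(2 \right)}}{7} = \frac{2 \cdot 5 \cdot 36}{7} = 10 \cdot 36 \cdot \frac{1}{7} = 360 \cdot \frac{1}{7} = \frac{360}{7}$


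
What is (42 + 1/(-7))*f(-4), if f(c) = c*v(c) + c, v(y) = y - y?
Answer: -1172/7 ≈ -167.43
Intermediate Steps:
v(y) = 0
f(c) = c (f(c) = c*0 + c = 0 + c = c)
(42 + 1/(-7))*f(-4) = (42 + 1/(-7))*(-4) = (42 - ⅐)*(-4) = (293/7)*(-4) = -1172/7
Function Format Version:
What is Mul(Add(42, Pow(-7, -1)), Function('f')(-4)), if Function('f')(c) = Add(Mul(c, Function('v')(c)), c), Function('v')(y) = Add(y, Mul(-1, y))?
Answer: Rational(-1172, 7) ≈ -167.43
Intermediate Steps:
Function('v')(y) = 0
Function('f')(c) = c (Function('f')(c) = Add(Mul(c, 0), c) = Add(0, c) = c)
Mul(Add(42, Pow(-7, -1)), Function('f')(-4)) = Mul(Add(42, Pow(-7, -1)), -4) = Mul(Add(42, Rational(-1, 7)), -4) = Mul(Rational(293, 7), -4) = Rational(-1172, 7)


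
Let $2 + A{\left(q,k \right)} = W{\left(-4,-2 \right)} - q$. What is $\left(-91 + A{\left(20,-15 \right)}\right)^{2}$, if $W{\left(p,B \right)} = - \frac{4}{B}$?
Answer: $12321$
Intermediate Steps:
$A{\left(q,k \right)} = - q$ ($A{\left(q,k \right)} = -2 - \left(-2 + q\right) = - q$)
$\left(-91 + A{\left(20,-15 \right)}\right)^{2} = \left(-91 - 20\right)^{2} = \left(-111\right)^{2} = 12321$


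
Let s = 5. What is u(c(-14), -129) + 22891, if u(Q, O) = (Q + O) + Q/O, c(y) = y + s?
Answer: 978382/43 ≈ 22753.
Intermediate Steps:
c(y) = 5 + y (c(y) = y + 5 = 5 + y)
u(Q, O) = O + Q + Q/O (u(Q, O) = (O + Q) + Q/O = O + Q + Q/O)
u(c(-14), -129) + 22891 = (-129 + (5 - 14) + (5 - 14)/(-129)) + 22891 = (-129 - 9 - 9*(-1/129)) + 22891 = (-129 - 9 + 3/43) + 22891 = -5931/43 + 22891 = 978382/43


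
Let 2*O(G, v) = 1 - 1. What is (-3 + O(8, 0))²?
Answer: 9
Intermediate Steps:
O(G, v) = 0 (O(G, v) = (1 - 1)/2 = (½)*0 = 0)
(-3 + O(8, 0))² = (-3 + 0)² = (-3)² = 9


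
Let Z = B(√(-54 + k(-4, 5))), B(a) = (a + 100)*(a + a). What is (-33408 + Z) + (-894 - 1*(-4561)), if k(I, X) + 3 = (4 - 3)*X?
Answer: -29845 + 400*I*√13 ≈ -29845.0 + 1442.2*I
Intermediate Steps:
k(I, X) = -3 + X (k(I, X) = -3 + (4 - 3)*X = -3 + 1*X = -3 + X)
B(a) = 2*a*(100 + a) (B(a) = (100 + a)*(2*a) = 2*a*(100 + a))
Z = 4*I*√13*(100 + 2*I*√13) (Z = 2*√(-54 + (-3 + 5))*(100 + √(-54 + (-3 + 5))) = 2*√(-54 + 2)*(100 + √(-54 + 2)) = 2*√(-52)*(100 + √(-52)) = 2*(2*I*√13)*(100 + 2*I*√13) = 4*I*√13*(100 + 2*I*√13) ≈ -104.0 + 1442.2*I)
(-33408 + Z) + (-894 - 1*(-4561)) = (-33408 + (-104 + 400*I*√13)) + (-894 - 1*(-4561)) = (-33512 + 400*I*√13) + (-894 + 4561) = (-33512 + 400*I*√13) + 3667 = -29845 + 400*I*√13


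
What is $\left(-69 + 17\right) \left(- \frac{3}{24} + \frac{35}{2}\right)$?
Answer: $- \frac{1807}{2} \approx -903.5$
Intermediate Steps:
$\left(-69 + 17\right) \left(- \frac{3}{24} + \frac{35}{2}\right) = - 52 \left(\left(-3\right) \frac{1}{24} + 35 \cdot \frac{1}{2}\right) = - 52 \left(- \frac{1}{8} + \frac{35}{2}\right) = \left(-52\right) \frac{139}{8} = - \frac{1807}{2}$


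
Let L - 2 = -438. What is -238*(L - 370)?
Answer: 191828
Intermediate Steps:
L = -436 (L = 2 - 438 = -436)
-238*(L - 370) = -238*(-436 - 370) = -238*(-806) = 191828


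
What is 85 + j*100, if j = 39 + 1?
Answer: 4085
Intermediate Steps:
j = 40
85 + j*100 = 85 + 40*100 = 85 + 4000 = 4085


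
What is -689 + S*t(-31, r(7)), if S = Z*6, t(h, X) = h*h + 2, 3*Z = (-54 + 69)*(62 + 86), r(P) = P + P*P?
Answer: 4275031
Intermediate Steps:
r(P) = P + P**2
Z = 740 (Z = ((-54 + 69)*(62 + 86))/3 = (15*148)/3 = (1/3)*2220 = 740)
t(h, X) = 2 + h**2 (t(h, X) = h**2 + 2 = 2 + h**2)
S = 4440 (S = 740*6 = 4440)
-689 + S*t(-31, r(7)) = -689 + 4440*(2 + (-31)**2) = -689 + 4440*(2 + 961) = -689 + 4440*963 = -689 + 4275720 = 4275031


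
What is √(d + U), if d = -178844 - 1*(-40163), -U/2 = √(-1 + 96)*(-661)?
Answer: √(-138681 + 1322*√95) ≈ 354.68*I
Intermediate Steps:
U = 1322*√95 (U = -2*√(-1 + 96)*(-661) = -2*√95*(-661) = -(-1322)*√95 = 1322*√95 ≈ 12885.)
d = -138681 (d = -178844 + 40163 = -138681)
√(d + U) = √(-138681 + 1322*√95)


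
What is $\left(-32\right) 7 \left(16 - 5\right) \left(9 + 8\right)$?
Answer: $-41888$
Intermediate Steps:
$\left(-32\right) 7 \left(16 - 5\right) \left(9 + 8\right) = - 224 \cdot 11 \cdot 17 = \left(-224\right) 187 = -41888$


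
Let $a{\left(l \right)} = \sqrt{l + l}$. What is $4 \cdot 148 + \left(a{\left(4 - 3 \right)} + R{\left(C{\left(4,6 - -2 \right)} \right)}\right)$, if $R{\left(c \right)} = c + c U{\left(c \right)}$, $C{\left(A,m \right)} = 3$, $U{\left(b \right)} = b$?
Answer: $604 + \sqrt{2} \approx 605.41$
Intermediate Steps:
$R{\left(c \right)} = c + c^{2}$ ($R{\left(c \right)} = c + c c = c + c^{2}$)
$a{\left(l \right)} = \sqrt{2} \sqrt{l}$ ($a{\left(l \right)} = \sqrt{2 l} = \sqrt{2} \sqrt{l}$)
$4 \cdot 148 + \left(a{\left(4 - 3 \right)} + R{\left(C{\left(4,6 - -2 \right)} \right)}\right) = 4 \cdot 148 + \left(\sqrt{2} \sqrt{4 - 3} + 3 \left(1 + 3\right)\right) = 592 + \left(\sqrt{2} \sqrt{1} + 3 \cdot 4\right) = 592 + \left(\sqrt{2} \cdot 1 + 12\right) = 592 + \left(\sqrt{2} + 12\right) = 592 + \left(12 + \sqrt{2}\right) = 604 + \sqrt{2}$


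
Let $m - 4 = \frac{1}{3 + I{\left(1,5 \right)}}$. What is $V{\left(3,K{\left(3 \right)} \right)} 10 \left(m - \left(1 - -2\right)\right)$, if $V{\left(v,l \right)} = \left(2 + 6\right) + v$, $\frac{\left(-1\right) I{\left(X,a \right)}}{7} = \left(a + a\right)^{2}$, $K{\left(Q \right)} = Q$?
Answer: $\frac{76560}{697} \approx 109.84$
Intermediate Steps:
$I{\left(X,a \right)} = - 28 a^{2}$ ($I{\left(X,a \right)} = - 7 \left(a + a\right)^{2} = - 7 \left(2 a\right)^{2} = - 7 \cdot 4 a^{2} = - 28 a^{2}$)
$V{\left(v,l \right)} = 8 + v$
$m = \frac{2787}{697}$ ($m = 4 + \frac{1}{3 - 28 \cdot 5^{2}} = 4 + \frac{1}{3 - 700} = 4 + \frac{1}{-697} = 4 - \frac{1}{697} = \frac{2787}{697} \approx 3.9986$)
$V{\left(3,K{\left(3 \right)} \right)} 10 \left(m - \left(1 - -2\right)\right) = \left(8 + 3\right) 10 \left(\frac{2787}{697} - \left(1 - -2\right)\right) = 11 \cdot 10 \left(\frac{2787}{697} - \left(1 + 2\right)\right) = 110 \left(\frac{2787}{697} - 3\right) = 110 \cdot \frac{696}{697} = \frac{76560}{697}$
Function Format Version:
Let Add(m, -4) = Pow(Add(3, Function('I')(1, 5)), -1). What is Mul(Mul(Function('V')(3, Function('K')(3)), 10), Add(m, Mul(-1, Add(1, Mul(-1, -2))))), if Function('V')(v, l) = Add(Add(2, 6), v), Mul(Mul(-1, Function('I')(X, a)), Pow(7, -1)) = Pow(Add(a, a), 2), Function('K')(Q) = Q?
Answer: Rational(76560, 697) ≈ 109.84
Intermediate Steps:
Function('I')(X, a) = Mul(-28, Pow(a, 2)) (Function('I')(X, a) = Mul(-7, Pow(Add(a, a), 2)) = Mul(-7, Pow(Mul(2, a), 2)) = Mul(-7, Mul(4, Pow(a, 2))) = Mul(-28, Pow(a, 2)))
Function('V')(v, l) = Add(8, v)
m = Rational(2787, 697) (m = Add(4, Pow(Add(3, Mul(-28, Pow(5, 2))), -1)) = Add(4, Pow(Add(3, Mul(-28, 25)), -1)) = Add(4, Pow(Add(3, -700), -1)) = Add(4, Pow(-697, -1)) = Add(4, Rational(-1, 697)) = Rational(2787, 697) ≈ 3.9986)
Mul(Mul(Function('V')(3, Function('K')(3)), 10), Add(m, Mul(-1, Add(1, Mul(-1, -2))))) = Mul(Mul(Add(8, 3), 10), Add(Rational(2787, 697), Mul(-1, Add(1, Mul(-1, -2))))) = Mul(Mul(11, 10), Add(Rational(2787, 697), Mul(-1, Add(1, 2)))) = Mul(110, Add(Rational(2787, 697), Mul(-1, 3))) = Mul(110, Add(Rational(2787, 697), -3)) = Mul(110, Rational(696, 697)) = Rational(76560, 697)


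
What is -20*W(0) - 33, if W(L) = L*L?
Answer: -33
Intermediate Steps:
W(L) = L²
-20*W(0) - 33 = -20*0² - 33 = -20*0 - 33 = 0 - 33 = -33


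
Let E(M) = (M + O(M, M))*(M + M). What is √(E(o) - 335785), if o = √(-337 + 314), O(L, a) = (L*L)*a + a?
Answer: I*√334819 ≈ 578.64*I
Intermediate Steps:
O(L, a) = a + a*L² (O(L, a) = L²*a + a = a*L² + a = a + a*L²)
o = I*√23 (o = √(-23) = I*√23 ≈ 4.7958*I)
E(M) = 2*M*(M + M*(1 + M²)) (E(M) = (M + M*(1 + M²))*(M + M) = (M + M*(1 + M²))*(2*M) = 2*M*(M + M*(1 + M²)))
√(E(o) - 335785) = √(2*(I*√23)²*(2 + (I*√23)²) - 335785) = √(2*(-23)*(2 - 23) - 335785) = √(2*(-23)*(-21) - 335785) = √(966 - 335785) = √(-334819) = I*√334819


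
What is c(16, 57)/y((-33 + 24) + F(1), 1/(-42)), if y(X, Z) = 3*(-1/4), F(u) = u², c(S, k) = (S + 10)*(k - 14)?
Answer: -4472/3 ≈ -1490.7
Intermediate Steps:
c(S, k) = (-14 + k)*(10 + S) (c(S, k) = (10 + S)*(-14 + k) = (-14 + k)*(10 + S))
y(X, Z) = -¾ (y(X, Z) = 3*(-1*¼) = 3*(-¼) = -¾)
c(16, 57)/y((-33 + 24) + F(1), 1/(-42)) = (-140 - 14*16 + 10*57 + 16*57)/(-¾) = (-140 - 224 + 570 + 912)*(-4/3) = 1118*(-4/3) = -4472/3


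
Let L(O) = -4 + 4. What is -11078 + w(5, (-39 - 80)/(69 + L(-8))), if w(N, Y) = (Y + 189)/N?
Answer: -3808988/345 ≈ -11041.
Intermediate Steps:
L(O) = 0
w(N, Y) = (189 + Y)/N
-11078 + w(5, (-39 - 80)/(69 + L(-8))) = -11078 + (189 + (-39 - 80)/(69 + 0))/5 = -11078 + (189 - 119/69)/5 = -11078 + (⅕)*(12922/69) = -11078 + 12922/345 = -3808988/345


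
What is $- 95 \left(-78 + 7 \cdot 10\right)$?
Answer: $760$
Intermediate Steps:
$- 95 \left(-78 + 7 \cdot 10\right) = - 95 \left(-78 + 70\right) = \left(-95\right) \left(-8\right) = 760$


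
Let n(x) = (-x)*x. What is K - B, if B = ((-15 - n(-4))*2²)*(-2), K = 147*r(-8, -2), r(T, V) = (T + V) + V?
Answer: -1756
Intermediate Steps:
n(x) = -x²
r(T, V) = T + 2*V
K = -1764 (K = 147*(-8 + 2*(-2)) = 147*(-8 - 4) = 147*(-12) = -1764)
B = -8 (B = ((-15 - (-1)*(-4)²)*2²)*(-2) = ((-15 - (-1)*16)*4)*(-2) = ((-15 - 1*(-16))*4)*(-2) = ((-15 + 16)*4)*(-2) = (1*4)*(-2) = 4*(-2) = -8)
K - B = -1764 - 1*(-8) = -1764 + 8 = -1756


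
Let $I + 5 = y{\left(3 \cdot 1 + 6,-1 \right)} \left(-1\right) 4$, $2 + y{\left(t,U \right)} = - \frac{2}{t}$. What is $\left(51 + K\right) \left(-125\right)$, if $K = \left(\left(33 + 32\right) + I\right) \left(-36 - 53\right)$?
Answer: $\frac{6840125}{9} \approx 7.6001 \cdot 10^{5}$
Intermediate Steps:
$y{\left(t,U \right)} = -2 - \frac{2}{t}$
$I = \frac{35}{9}$ ($I = -5 + \left(-2 - \frac{2}{3 \cdot 1 + 6}\right) \left(-1\right) 4 = -5 + \left(-2 - \frac{2}{3 + 6}\right) \left(-1\right) 4 = -5 + \left(-2 - \frac{2}{9}\right) \left(-1\right) 4 = -5 + \left(- \frac{20}{9}\right) \left(-1\right) 4 = -5 + \frac{20}{9} \cdot 4 = -5 + \frac{80}{9} = \frac{35}{9} \approx 3.8889$)
$K = - \frac{55180}{9}$ ($K = \left(\left(33 + 32\right) + \frac{35}{9}\right) \left(-36 - 53\right) = \left(65 + \frac{35}{9}\right) \left(-89\right) = \frac{620}{9} \left(-89\right) = - \frac{55180}{9} \approx -6131.1$)
$\left(51 + K\right) \left(-125\right) = \left(51 - \frac{55180}{9}\right) \left(-125\right) = \left(- \frac{54721}{9}\right) \left(-125\right) = \frac{6840125}{9}$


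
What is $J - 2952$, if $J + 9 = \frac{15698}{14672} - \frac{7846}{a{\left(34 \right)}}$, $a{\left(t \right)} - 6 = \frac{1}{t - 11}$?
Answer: $- \frac{4342092421}{1019704} \approx -4258.2$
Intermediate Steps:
$a{\left(t \right)} = 6 + \frac{1}{-11 + t}$ ($a{\left(t \right)} = 6 + \frac{1}{t - 11} = 6 + \frac{1}{-11 + t}$)
$J = - \frac{1331926213}{1019704}$ ($J = -9 + \left(\frac{15698}{14672} - \frac{7846}{\frac{1}{-11 + 34} \left(-65 + 6 \cdot 34\right)}\right) = -9 + \left(15698 \cdot \frac{1}{14672} - \frac{7846}{\frac{1}{23} \left(-65 + 204\right)}\right) = -9 + \left(\frac{7849}{7336} - \frac{7846}{\frac{1}{23} \cdot 139}\right) = -9 + \left(\frac{7849}{7336} - \frac{7846}{\frac{139}{23}}\right) = -9 + \left(\frac{7849}{7336} - \frac{180458}{139}\right) = -9 - \frac{1322748877}{1019704} = - \frac{1331926213}{1019704} \approx -1306.2$)
$J - 2952 = - \frac{1331926213}{1019704} - 2952 = - \frac{4342092421}{1019704}$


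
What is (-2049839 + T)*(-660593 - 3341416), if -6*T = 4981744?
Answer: 11526304847167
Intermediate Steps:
T = -2490872/3 (T = -⅙*4981744 = -2490872/3 ≈ -8.3029e+5)
(-2049839 + T)*(-660593 - 3341416) = (-2049839 - 2490872/3)*(-660593 - 3341416) = -8640389/3*(-4002009) = 11526304847167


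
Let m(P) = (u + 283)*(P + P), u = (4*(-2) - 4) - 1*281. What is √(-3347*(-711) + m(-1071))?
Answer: 3*√266793 ≈ 1549.6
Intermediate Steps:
u = -293 (u = (-8 - 4) - 281 = -12 - 281 = -293)
m(P) = -20*P (m(P) = (-293 + 283)*(P + P) = -20*P)
√(-3347*(-711) + m(-1071)) = √(-3347*(-711) - 20*(-1071)) = √(2379717 + 21420) = √2401137 = 3*√266793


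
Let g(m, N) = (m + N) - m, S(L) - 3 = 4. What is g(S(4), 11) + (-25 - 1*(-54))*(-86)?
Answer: -2483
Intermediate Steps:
S(L) = 7 (S(L) = 3 + 4 = 7)
g(m, N) = N (g(m, N) = (N + m) - m = N)
g(S(4), 11) + (-25 - 1*(-54))*(-86) = 11 + (-25 - 1*(-54))*(-86) = 11 + (-25 + 54)*(-86) = 11 + 29*(-86) = 11 - 2494 = -2483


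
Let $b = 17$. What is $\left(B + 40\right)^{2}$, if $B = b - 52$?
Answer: $25$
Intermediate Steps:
$B = -35$ ($B = 17 - 52 = -35$)
$\left(B + 40\right)^{2} = \left(-35 + 40\right)^{2} = 5^{2} = 25$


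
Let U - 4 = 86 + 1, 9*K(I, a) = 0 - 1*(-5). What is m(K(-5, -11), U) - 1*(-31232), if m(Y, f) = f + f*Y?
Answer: 282362/9 ≈ 31374.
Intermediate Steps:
K(I, a) = 5/9 (K(I, a) = (0 - 1*(-5))/9 = (0 + 5)/9 = (⅑)*5 = 5/9)
U = 91 (U = 4 + (86 + 1) = 4 + 87 = 91)
m(Y, f) = f + Y*f
m(K(-5, -11), U) - 1*(-31232) = 91*(1 + 5/9) - 1*(-31232) = 91*(14/9) + 31232 = 1274/9 + 31232 = 282362/9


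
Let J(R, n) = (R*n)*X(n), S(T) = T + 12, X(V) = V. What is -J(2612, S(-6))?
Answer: -94032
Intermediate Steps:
S(T) = 12 + T
J(R, n) = R*n² (J(R, n) = (R*n)*n = R*n²)
-J(2612, S(-6)) = -2612*(12 - 6)² = -2612*6² = -2612*36 = -1*94032 = -94032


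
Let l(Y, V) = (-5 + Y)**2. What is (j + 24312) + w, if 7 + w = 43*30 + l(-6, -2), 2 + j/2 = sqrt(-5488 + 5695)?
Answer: 25712 + 6*sqrt(23) ≈ 25741.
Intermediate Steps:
j = -4 + 6*sqrt(23) (j = -4 + 2*sqrt(-5488 + 5695) = -4 + 2*sqrt(207) = -4 + 2*(3*sqrt(23)) = -4 + 6*sqrt(23) ≈ 24.775)
w = 1404 (w = -7 + (43*30 + (-5 - 6)**2) = -7 + (1290 + (-11)**2) = -7 + (1290 + 121) = -7 + 1411 = 1404)
(j + 24312) + w = ((-4 + 6*sqrt(23)) + 24312) + 1404 = (24308 + 6*sqrt(23)) + 1404 = 25712 + 6*sqrt(23)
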